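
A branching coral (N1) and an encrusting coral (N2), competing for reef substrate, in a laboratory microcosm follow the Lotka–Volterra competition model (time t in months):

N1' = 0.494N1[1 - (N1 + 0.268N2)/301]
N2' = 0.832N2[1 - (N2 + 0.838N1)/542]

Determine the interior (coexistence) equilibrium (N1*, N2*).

N1* ≈ 201, N2* ≈ 374

Setting both brackets to zero gives the nullclines N1 + 0.268N2 = 301 and 0.838N1 + N2 = 542.
Substituting N2 = 542 - 0.838N1 into the first: N1(1 - 0.268·0.838) = 301 - 0.268·542.
So N1* = 156/0.775 = 201, and then N2* = 542 - 0.838·201 = 374.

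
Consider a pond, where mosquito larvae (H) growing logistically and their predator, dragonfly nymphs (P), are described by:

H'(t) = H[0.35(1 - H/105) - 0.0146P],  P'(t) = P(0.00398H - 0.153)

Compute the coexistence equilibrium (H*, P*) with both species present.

From dP/dt = 0 with P > 0: 0.00398H* = 0.153, so H* = 38.4.
Substitute into dH/dt = 0: 0.35(1 - 38.4/105) = 0.0146P*.
The bracket is 0.634, giving P* = 0.222/0.0146 = 15.2.

H* ≈ 38.4, P* ≈ 15.2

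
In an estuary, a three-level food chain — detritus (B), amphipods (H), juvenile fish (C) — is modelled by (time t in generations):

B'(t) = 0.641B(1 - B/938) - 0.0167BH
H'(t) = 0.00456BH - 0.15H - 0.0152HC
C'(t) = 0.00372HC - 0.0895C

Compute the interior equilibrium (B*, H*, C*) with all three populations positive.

From dC/dt = 0: 0.00372H* = 0.0895, so H* = 24.1.
From dB/dt = 0: 0.641(1 - B*/938) = 0.0167·24.1, giving B* = 938·(1 - 0.627) = 350.
From dH/dt = 0: 0.00456·350 - 0.15 = 0.0152C*, so C* = 1.45/0.0152 = 95.1.

B* ≈ 350, H* ≈ 24.1, C* ≈ 95.1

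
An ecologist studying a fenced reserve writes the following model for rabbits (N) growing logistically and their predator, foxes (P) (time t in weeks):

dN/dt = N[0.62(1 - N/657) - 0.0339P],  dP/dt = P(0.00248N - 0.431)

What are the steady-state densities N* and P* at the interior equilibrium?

N* ≈ 174, P* ≈ 13.5

From dP/dt = 0 with P > 0: 0.00248N* = 0.431, so N* = 174.
Substitute into dN/dt = 0: 0.62(1 - 174/657) = 0.0339P*.
The bracket is 0.735, giving P* = 0.456/0.0339 = 13.5.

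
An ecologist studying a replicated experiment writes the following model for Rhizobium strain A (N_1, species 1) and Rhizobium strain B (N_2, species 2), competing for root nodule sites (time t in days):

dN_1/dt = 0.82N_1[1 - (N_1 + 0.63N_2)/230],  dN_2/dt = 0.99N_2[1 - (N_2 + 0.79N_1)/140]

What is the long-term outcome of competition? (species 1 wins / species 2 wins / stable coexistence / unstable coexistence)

species 1 excludes species 2

Compare the nullcline intercepts: K1/α12 = 230/0.63 = 365 > K2 = 140; K2/α21 = 140/0.79 = 177 < K1 = 230.
Since the inequalities point opposite ways, species 1 can invade but species 2 cannot.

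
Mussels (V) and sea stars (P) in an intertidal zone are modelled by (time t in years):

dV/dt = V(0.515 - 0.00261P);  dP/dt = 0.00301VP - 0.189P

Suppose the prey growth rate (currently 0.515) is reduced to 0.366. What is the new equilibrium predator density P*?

P* ≈ 140

At the interior fixed point, setting dV/dt = 0 with V > 0 fixes P* = (prey growth rate)/(VP coefficient) — independent of the other coefficients.
With the change, P* = 0.366/0.00261 = 140; it falls from 197.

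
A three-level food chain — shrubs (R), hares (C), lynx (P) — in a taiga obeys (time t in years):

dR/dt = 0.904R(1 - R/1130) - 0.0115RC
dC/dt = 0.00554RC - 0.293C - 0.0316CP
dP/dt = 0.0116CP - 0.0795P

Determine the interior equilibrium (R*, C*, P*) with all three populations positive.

R* ≈ 1030, C* ≈ 6.85, P* ≈ 172

From dP/dt = 0: 0.0116C* = 0.0795, so C* = 6.85.
From dR/dt = 0: 0.904(1 - R*/1130) = 0.0115·6.85, giving R* = 1130·(1 - 0.0872) = 1030.
From dC/dt = 0: 0.00554·1030 - 0.293 = 0.0316P*, so P* = 5.42/0.0316 = 172.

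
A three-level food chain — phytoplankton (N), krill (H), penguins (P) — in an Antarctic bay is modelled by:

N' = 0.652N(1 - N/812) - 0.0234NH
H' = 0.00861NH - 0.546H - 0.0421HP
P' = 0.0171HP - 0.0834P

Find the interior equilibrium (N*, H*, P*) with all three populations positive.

N* ≈ 670, H* ≈ 4.88, P* ≈ 124

From dP/dt = 0: 0.0171H* = 0.0834, so H* = 4.88.
From dN/dt = 0: 0.652(1 - N*/812) = 0.0234·4.88, giving N* = 812·(1 - 0.175) = 670.
From dH/dt = 0: 0.00861·670 - 0.546 = 0.0421P*, so P* = 5.22/0.0421 = 124.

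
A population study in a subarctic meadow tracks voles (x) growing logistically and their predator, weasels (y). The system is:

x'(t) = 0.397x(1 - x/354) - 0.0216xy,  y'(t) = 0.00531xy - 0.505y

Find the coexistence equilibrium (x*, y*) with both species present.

From dy/dt = 0 with y > 0: 0.00531x* = 0.505, so x* = 95.1.
Substitute into dx/dt = 0: 0.397(1 - 95.1/354) = 0.0216y*.
The bracket is 0.731, giving y* = 0.29/0.0216 = 13.4.

x* ≈ 95.1, y* ≈ 13.4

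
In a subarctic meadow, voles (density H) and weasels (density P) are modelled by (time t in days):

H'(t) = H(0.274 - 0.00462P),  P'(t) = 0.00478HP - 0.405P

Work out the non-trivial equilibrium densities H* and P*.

H* ≈ 84.7, P* ≈ 59.3

Set dP/dt = 0 with P > 0: 0.00478H - 0.405 = 0, so H* = 0.405/0.00478 = 84.7.
Set dH/dt = 0 with H > 0: 0.274 - 0.00462P = 0, so P* = 0.274/0.00462 = 59.3.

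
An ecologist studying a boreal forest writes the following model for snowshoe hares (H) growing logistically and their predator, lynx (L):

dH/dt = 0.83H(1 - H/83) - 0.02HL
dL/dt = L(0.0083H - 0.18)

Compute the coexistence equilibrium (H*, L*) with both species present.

From dL/dt = 0 with L > 0: 0.0083H* = 0.18, so H* = 21.7.
Substitute into dH/dt = 0: 0.83(1 - 21.7/83) = 0.02L*.
The bracket is 0.739, giving L* = 0.613/0.02 = 30.7.

H* ≈ 21.7, L* ≈ 30.7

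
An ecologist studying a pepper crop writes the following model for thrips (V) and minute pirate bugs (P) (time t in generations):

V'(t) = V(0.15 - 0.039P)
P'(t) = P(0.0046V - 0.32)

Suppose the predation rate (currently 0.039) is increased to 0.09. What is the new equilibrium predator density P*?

P* ≈ 1.67

At the interior fixed point, setting dV/dt = 0 with V > 0 fixes P* = (prey growth rate)/(VP coefficient) — independent of the other coefficients.
With the change, P* = 0.15/0.09 = 1.67; it falls from 3.85.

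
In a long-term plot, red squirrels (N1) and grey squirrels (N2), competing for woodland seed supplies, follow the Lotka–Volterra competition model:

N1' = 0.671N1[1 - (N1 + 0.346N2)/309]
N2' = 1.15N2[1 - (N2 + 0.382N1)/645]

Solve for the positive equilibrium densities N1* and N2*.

N1* ≈ 98.9, N2* ≈ 607

Setting both brackets to zero gives the nullclines N1 + 0.346N2 = 309 and 0.382N1 + N2 = 645.
Substituting N2 = 645 - 0.382N1 into the first: N1(1 - 0.346·0.382) = 309 - 0.346·645.
So N1* = 85.8/0.868 = 98.9, and then N2* = 645 - 0.382·98.9 = 607.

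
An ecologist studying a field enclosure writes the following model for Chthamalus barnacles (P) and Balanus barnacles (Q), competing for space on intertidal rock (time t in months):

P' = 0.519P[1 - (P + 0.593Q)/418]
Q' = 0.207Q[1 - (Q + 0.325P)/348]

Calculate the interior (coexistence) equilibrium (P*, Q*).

Setting both brackets to zero gives the nullclines P + 0.593Q = 418 and 0.325P + Q = 348.
Substituting Q = 348 - 0.325P into the first: P(1 - 0.593·0.325) = 418 - 0.593·348.
So P* = 212/0.807 = 262, and then Q* = 348 - 0.325·262 = 263.

P* ≈ 262, Q* ≈ 263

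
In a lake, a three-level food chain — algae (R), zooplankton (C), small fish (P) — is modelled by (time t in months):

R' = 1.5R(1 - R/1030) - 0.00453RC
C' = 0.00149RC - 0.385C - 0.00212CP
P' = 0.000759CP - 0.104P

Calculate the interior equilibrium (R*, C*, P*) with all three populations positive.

From dP/dt = 0: 0.000759C* = 0.104, so C* = 137.
From dR/dt = 0: 1.5(1 - R*/1030) = 0.00453·137, giving R* = 1030·(1 - 0.414) = 604.
From dC/dt = 0: 0.00149·604 - 0.385 = 0.00212P*, so P* = 0.515/0.00212 = 243.

R* ≈ 604, C* ≈ 137, P* ≈ 243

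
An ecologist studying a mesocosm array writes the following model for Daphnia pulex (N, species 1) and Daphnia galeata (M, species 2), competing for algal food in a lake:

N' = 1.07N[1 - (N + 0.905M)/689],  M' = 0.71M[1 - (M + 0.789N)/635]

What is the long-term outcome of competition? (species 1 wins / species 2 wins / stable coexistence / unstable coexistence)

Compare the nullcline intercepts: K1/α12 = 689/0.905 = 761 > K2 = 635; K2/α21 = 635/0.789 = 805 > K1 = 689.
Since both inequalities hold, each species can invade when rare, so the interior equilibrium is stable.

stable coexistence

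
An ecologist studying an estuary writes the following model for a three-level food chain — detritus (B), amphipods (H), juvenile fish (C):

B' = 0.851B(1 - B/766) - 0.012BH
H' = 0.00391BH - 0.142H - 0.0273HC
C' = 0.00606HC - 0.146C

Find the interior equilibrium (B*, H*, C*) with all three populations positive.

From dC/dt = 0: 0.00606H* = 0.146, so H* = 24.1.
From dB/dt = 0: 0.851(1 - B*/766) = 0.012·24.1, giving B* = 766·(1 - 0.34) = 506.
From dH/dt = 0: 0.00391·506 - 0.142 = 0.0273C*, so C* = 1.84/0.0273 = 67.2.

B* ≈ 506, H* ≈ 24.1, C* ≈ 67.2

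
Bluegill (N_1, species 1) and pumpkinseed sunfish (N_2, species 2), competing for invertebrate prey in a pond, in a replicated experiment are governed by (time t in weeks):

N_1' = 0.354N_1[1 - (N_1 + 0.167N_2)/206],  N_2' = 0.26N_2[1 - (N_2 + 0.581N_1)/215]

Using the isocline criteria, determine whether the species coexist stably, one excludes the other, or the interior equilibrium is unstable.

Compare the nullcline intercepts: K1/α12 = 206/0.167 = 1230 > K2 = 215; K2/α21 = 215/0.581 = 370 > K1 = 206.
Since both inequalities hold, each species can invade when rare, so the interior equilibrium is stable.

stable coexistence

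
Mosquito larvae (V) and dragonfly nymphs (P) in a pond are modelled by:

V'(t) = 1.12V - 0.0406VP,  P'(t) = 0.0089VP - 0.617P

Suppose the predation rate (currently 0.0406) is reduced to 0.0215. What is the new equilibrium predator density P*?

At the interior fixed point, setting dV/dt = 0 with V > 0 fixes P* = (prey growth rate)/(VP coefficient) — independent of the other coefficients.
With the change, P* = 1.12/0.0215 = 52.1; it rises from 27.6.

P* ≈ 52.1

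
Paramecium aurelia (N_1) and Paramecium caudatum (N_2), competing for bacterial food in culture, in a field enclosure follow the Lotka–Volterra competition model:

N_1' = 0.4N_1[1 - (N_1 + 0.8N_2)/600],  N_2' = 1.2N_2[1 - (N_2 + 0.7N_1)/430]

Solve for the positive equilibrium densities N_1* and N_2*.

Setting both brackets to zero gives the nullclines N_1 + 0.8N_2 = 600 and 0.7N_1 + N_2 = 430.
Substituting N_2 = 430 - 0.7N_1 into the first: N_1(1 - 0.8·0.7) = 600 - 0.8·430.
So N_1* = 256/0.44 = 582, and then N_2* = 430 - 0.7·582 = 22.7.

N_1* ≈ 582, N_2* ≈ 22.7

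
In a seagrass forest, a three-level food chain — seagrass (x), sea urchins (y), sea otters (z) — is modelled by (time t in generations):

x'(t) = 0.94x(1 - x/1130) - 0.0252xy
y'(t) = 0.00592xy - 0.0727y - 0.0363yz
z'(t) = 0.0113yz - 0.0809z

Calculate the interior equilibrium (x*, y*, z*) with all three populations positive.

From dz/dt = 0: 0.0113y* = 0.0809, so y* = 7.16.
From dx/dt = 0: 0.94(1 - x*/1130) = 0.0252·7.16, giving x* = 1130·(1 - 0.192) = 913.
From dy/dt = 0: 0.00592·913 - 0.0727 = 0.0363z*, so z* = 5.33/0.0363 = 147.

x* ≈ 913, y* ≈ 7.16, z* ≈ 147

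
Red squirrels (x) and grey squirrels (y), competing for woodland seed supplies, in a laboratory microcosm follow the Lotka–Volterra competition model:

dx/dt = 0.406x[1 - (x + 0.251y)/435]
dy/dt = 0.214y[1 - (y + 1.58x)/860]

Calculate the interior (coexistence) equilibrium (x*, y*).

x* ≈ 363, y* ≈ 286

Setting both brackets to zero gives the nullclines x + 0.251y = 435 and 1.58x + y = 860.
Substituting y = 860 - 1.58x into the first: x(1 - 0.251·1.58) = 435 - 0.251·860.
So x* = 219/0.603 = 363, and then y* = 860 - 1.58·363 = 286.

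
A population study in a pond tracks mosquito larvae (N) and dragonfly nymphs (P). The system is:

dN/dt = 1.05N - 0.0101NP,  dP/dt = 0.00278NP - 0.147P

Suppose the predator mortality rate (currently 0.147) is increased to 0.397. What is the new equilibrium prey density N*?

N* ≈ 143

At the interior fixed point, setting dP/dt = 0 with P > 0 fixes N* = (predator death rate)/(NP coefficient) — independent of the other coefficients.
With the change, N* = 0.397/0.00278 = 143; it rises from 52.9.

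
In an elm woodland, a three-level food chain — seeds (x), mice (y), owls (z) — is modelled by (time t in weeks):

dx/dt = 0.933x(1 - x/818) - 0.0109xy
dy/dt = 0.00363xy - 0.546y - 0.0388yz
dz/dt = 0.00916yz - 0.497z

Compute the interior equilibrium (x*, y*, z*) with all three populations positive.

From dz/dt = 0: 0.00916y* = 0.497, so y* = 54.3.
From dx/dt = 0: 0.933(1 - x*/818) = 0.0109·54.3, giving x* = 818·(1 - 0.634) = 299.
From dy/dt = 0: 0.00363·299 - 0.546 = 0.0388z*, so z* = 0.541/0.0388 = 13.9.

x* ≈ 299, y* ≈ 54.3, z* ≈ 13.9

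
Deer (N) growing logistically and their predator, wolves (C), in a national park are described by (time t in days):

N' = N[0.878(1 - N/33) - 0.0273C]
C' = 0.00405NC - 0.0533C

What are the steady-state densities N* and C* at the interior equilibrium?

From dC/dt = 0 with C > 0: 0.00405N* = 0.0533, so N* = 13.2.
Substitute into dN/dt = 0: 0.878(1 - 13.2/33) = 0.0273C*.
The bracket is 0.601, giving C* = 0.528/0.0273 = 19.3.

N* ≈ 13.2, C* ≈ 19.3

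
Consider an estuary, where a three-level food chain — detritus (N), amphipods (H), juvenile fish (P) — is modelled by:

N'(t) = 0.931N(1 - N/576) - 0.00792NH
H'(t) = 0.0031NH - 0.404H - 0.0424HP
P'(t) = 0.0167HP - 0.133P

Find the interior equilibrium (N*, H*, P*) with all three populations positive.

From dP/dt = 0: 0.0167H* = 0.133, so H* = 7.96.
From dN/dt = 0: 0.931(1 - N*/576) = 0.00792·7.96, giving N* = 576·(1 - 0.0678) = 537.
From dH/dt = 0: 0.0031·537 - 0.404 = 0.0424P*, so P* = 1.26/0.0424 = 29.7.

N* ≈ 537, H* ≈ 7.96, P* ≈ 29.7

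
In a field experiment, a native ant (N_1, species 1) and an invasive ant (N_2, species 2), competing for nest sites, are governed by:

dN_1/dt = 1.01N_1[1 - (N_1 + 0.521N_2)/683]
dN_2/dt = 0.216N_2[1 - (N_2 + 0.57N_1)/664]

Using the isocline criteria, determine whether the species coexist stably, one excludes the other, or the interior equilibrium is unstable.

Compare the nullcline intercepts: K1/α12 = 683/0.521 = 1310 > K2 = 664; K2/α21 = 664/0.57 = 1160 > K1 = 683.
Since both inequalities hold, each species can invade when rare, so the interior equilibrium is stable.

stable coexistence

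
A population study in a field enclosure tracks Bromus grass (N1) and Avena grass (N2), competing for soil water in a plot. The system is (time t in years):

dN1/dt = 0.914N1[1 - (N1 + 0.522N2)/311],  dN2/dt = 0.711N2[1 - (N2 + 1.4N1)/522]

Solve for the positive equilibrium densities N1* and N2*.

Setting both brackets to zero gives the nullclines N1 + 0.522N2 = 311 and 1.4N1 + N2 = 522.
Substituting N2 = 522 - 1.4N1 into the first: N1(1 - 0.522·1.4) = 311 - 0.522·522.
So N1* = 38.5/0.269 = 143, and then N2* = 522 - 1.4·143 = 322.

N1* ≈ 143, N2* ≈ 322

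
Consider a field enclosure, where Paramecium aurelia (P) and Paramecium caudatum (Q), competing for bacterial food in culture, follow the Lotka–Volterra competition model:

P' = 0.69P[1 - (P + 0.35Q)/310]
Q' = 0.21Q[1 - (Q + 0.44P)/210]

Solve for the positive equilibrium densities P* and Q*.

Setting both brackets to zero gives the nullclines P + 0.35Q = 310 and 0.44P + Q = 210.
Substituting Q = 210 - 0.44P into the first: P(1 - 0.35·0.44) = 310 - 0.35·210.
So P* = 236/0.846 = 280, and then Q* = 210 - 0.44·280 = 87.

P* ≈ 280, Q* ≈ 87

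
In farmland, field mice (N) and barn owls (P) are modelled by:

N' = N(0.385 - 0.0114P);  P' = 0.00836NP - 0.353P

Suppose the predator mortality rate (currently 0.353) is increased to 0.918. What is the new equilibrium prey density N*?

At the interior fixed point, setting dP/dt = 0 with P > 0 fixes N* = (predator death rate)/(NP coefficient) — independent of the other coefficients.
With the change, N* = 0.918/0.00836 = 110; it rises from 42.2.

N* ≈ 110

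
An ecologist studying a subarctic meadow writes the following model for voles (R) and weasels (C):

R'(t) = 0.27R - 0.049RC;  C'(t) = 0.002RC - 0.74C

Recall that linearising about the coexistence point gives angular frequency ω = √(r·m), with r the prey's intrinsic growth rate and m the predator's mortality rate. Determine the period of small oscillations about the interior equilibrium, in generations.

T ≈ 14.1 generations

Here r = 0.27 and m = 0.74, so r·m = 0.2.
ω = √0.2 = 0.447 per generation, hence T = 2π/ω ≈ 14.1 generations.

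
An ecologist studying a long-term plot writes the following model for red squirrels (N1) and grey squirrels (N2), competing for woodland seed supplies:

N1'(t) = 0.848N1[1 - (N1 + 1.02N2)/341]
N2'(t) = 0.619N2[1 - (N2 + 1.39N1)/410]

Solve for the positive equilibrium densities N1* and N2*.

Setting both brackets to zero gives the nullclines N1 + 1.02N2 = 341 and 1.39N1 + N2 = 410.
Substituting N2 = 410 - 1.39N1 into the first: N1(1 - 1.02·1.39) = 341 - 1.02·410.
So N1* = -77.2/-0.418 = 185, and then N2* = 410 - 1.39·185 = 153.

N1* ≈ 185, N2* ≈ 153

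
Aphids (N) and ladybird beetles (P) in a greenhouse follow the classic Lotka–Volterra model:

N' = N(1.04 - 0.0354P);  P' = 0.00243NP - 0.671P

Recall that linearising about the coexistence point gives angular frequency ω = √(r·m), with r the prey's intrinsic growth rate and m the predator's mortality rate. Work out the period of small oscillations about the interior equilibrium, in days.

Here r = 1.04 and m = 0.671, so r·m = 0.698.
ω = √0.698 = 0.835 per day, hence T = 2π/ω ≈ 7.52 days.

T ≈ 7.52 days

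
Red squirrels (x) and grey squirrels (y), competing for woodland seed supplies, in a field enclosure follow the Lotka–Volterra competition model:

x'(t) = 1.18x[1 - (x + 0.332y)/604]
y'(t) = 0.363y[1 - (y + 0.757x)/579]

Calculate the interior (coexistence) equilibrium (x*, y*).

x* ≈ 550, y* ≈ 163

Setting both brackets to zero gives the nullclines x + 0.332y = 604 and 0.757x + y = 579.
Substituting y = 579 - 0.757x into the first: x(1 - 0.332·0.757) = 604 - 0.332·579.
So x* = 412/0.749 = 550, and then y* = 579 - 0.757·550 = 163.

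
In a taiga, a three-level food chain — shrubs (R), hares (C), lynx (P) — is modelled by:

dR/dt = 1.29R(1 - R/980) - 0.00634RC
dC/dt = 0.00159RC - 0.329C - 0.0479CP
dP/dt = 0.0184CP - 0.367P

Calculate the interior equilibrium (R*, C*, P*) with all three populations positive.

R* ≈ 884, C* ≈ 19.9, P* ≈ 22.5

From dP/dt = 0: 0.0184C* = 0.367, so C* = 19.9.
From dR/dt = 0: 1.29(1 - R*/980) = 0.00634·19.9, giving R* = 980·(1 - 0.098) = 884.
From dC/dt = 0: 0.00159·884 - 0.329 = 0.0479P*, so P* = 1.08/0.0479 = 22.5.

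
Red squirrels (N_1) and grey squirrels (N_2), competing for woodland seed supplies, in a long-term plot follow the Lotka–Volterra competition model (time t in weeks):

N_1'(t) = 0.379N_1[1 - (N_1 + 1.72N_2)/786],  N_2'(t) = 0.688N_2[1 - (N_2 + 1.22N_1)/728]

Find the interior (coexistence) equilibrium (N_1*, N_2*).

N_1* ≈ 424, N_2* ≈ 210

Setting both brackets to zero gives the nullclines N_1 + 1.72N_2 = 786 and 1.22N_1 + N_2 = 728.
Substituting N_2 = 728 - 1.22N_1 into the first: N_1(1 - 1.72·1.22) = 786 - 1.72·728.
So N_1* = -466/-1.1 = 424, and then N_2* = 728 - 1.22·424 = 210.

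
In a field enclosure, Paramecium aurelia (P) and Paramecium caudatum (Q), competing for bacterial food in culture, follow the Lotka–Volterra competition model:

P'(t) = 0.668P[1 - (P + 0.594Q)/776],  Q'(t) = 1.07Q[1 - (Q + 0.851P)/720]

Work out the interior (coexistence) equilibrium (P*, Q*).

P* ≈ 704, Q* ≈ 121

Setting both brackets to zero gives the nullclines P + 0.594Q = 776 and 0.851P + Q = 720.
Substituting Q = 720 - 0.851P into the first: P(1 - 0.594·0.851) = 776 - 0.594·720.
So P* = 348/0.495 = 704, and then Q* = 720 - 0.851·704 = 121.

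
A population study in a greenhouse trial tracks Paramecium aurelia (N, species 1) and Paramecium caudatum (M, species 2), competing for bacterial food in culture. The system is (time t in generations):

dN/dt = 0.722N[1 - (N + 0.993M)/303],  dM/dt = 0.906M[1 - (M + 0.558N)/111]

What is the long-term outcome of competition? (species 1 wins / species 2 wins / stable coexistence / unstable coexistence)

species 1 excludes species 2

Compare the nullcline intercepts: K1/α12 = 303/0.993 = 305 > K2 = 111; K2/α21 = 111/0.558 = 199 < K1 = 303.
Since the inequalities point opposite ways, species 1 can invade but species 2 cannot.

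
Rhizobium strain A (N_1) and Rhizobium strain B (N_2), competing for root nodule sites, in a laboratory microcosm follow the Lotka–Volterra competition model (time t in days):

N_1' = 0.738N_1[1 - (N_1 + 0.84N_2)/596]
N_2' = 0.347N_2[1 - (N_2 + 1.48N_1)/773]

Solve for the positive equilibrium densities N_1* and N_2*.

Setting both brackets to zero gives the nullclines N_1 + 0.84N_2 = 596 and 1.48N_1 + N_2 = 773.
Substituting N_2 = 773 - 1.48N_1 into the first: N_1(1 - 0.84·1.48) = 596 - 0.84·773.
So N_1* = -53.3/-0.243 = 219, and then N_2* = 773 - 1.48·219 = 449.

N_1* ≈ 219, N_2* ≈ 449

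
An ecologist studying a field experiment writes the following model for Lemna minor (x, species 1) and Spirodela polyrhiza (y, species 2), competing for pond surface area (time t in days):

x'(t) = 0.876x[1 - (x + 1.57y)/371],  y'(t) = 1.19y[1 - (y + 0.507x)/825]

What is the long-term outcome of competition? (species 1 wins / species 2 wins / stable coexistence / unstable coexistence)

Compare the nullcline intercepts: K1/α12 = 371/1.57 = 236 < K2 = 825; K2/α21 = 825/0.507 = 1630 > K1 = 371.
Since the inequalities point opposite ways, species 2 can invade but species 1 cannot.

species 2 excludes species 1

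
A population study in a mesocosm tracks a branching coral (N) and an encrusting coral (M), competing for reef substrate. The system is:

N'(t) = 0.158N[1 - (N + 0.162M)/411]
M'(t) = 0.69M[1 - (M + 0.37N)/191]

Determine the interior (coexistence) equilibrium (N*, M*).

Setting both brackets to zero gives the nullclines N + 0.162M = 411 and 0.37N + M = 191.
Substituting M = 191 - 0.37N into the first: N(1 - 0.162·0.37) = 411 - 0.162·191.
So N* = 380/0.94 = 404, and then M* = 191 - 0.37·404 = 41.4.

N* ≈ 404, M* ≈ 41.4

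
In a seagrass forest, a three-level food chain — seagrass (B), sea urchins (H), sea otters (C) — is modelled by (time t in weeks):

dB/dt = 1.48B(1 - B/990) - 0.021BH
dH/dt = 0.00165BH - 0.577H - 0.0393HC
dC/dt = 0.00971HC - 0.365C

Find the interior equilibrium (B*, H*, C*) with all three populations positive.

From dC/dt = 0: 0.00971H* = 0.365, so H* = 37.6.
From dB/dt = 0: 1.48(1 - B*/990) = 0.021·37.6, giving B* = 990·(1 - 0.533) = 462.
From dH/dt = 0: 0.00165·462 - 0.577 = 0.0393C*, so C* = 0.185/0.0393 = 4.71.

B* ≈ 462, H* ≈ 37.6, C* ≈ 4.71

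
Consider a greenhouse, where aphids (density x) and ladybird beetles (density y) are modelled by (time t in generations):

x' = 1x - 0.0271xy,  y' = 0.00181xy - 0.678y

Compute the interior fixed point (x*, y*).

x* ≈ 375, y* ≈ 36.9

Set dy/dt = 0 with y > 0: 0.00181x - 0.678 = 0, so x* = 0.678/0.00181 = 375.
Set dx/dt = 0 with x > 0: 1 - 0.0271y = 0, so y* = 1/0.0271 = 36.9.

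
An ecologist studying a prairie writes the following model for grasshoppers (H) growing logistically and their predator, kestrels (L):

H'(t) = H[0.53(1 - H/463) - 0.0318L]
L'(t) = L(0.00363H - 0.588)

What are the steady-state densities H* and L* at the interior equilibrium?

H* ≈ 162, L* ≈ 10.8

From dL/dt = 0 with L > 0: 0.00363H* = 0.588, so H* = 162.
Substitute into dH/dt = 0: 0.53(1 - 162/463) = 0.0318L*.
The bracket is 0.65, giving L* = 0.345/0.0318 = 10.8.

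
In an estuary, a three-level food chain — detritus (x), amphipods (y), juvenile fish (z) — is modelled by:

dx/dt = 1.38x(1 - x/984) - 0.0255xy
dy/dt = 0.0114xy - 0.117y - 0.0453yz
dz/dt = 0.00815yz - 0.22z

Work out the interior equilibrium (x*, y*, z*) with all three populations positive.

From dz/dt = 0: 0.00815y* = 0.22, so y* = 27.
From dx/dt = 0: 1.38(1 - x*/984) = 0.0255·27, giving x* = 984·(1 - 0.499) = 493.
From dy/dt = 0: 0.0114·493 - 0.117 = 0.0453z*, so z* = 5.51/0.0453 = 122.

x* ≈ 493, y* ≈ 27, z* ≈ 122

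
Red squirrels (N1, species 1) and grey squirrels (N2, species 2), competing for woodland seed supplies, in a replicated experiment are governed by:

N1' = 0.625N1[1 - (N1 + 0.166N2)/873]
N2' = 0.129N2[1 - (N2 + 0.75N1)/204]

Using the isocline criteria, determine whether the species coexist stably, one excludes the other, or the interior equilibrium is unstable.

species 1 excludes species 2

Compare the nullcline intercepts: K1/α12 = 873/0.166 = 5260 > K2 = 204; K2/α21 = 204/0.75 = 272 < K1 = 873.
Since the inequalities point opposite ways, species 1 can invade but species 2 cannot.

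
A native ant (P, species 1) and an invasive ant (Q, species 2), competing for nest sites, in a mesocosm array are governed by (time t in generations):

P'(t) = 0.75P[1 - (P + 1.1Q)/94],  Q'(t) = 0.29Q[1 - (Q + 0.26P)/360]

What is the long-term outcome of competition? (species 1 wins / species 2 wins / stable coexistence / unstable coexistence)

species 2 excludes species 1

Compare the nullcline intercepts: K1/α12 = 94/1.1 = 85.5 < K2 = 360; K2/α21 = 360/0.26 = 1380 > K1 = 94.
Since the inequalities point opposite ways, species 2 can invade but species 1 cannot.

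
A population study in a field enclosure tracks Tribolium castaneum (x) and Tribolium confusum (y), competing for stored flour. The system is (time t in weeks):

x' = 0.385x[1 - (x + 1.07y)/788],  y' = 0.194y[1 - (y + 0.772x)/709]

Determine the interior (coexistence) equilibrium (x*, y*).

x* ≈ 169, y* ≈ 579

Setting both brackets to zero gives the nullclines x + 1.07y = 788 and 0.772x + y = 709.
Substituting y = 709 - 0.772x into the first: x(1 - 1.07·0.772) = 788 - 1.07·709.
So x* = 29.4/0.174 = 169, and then y* = 709 - 0.772·169 = 579.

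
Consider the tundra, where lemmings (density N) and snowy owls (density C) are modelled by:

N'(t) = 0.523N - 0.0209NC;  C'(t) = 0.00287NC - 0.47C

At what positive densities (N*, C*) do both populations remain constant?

N* ≈ 164, C* ≈ 25

Set dC/dt = 0 with C > 0: 0.00287N - 0.47 = 0, so N* = 0.47/0.00287 = 164.
Set dN/dt = 0 with N > 0: 0.523 - 0.0209C = 0, so C* = 0.523/0.0209 = 25.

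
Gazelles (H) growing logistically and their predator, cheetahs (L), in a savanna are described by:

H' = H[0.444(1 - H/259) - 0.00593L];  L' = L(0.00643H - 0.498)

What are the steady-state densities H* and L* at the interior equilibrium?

From dL/dt = 0 with L > 0: 0.00643H* = 0.498, so H* = 77.4.
Substitute into dH/dt = 0: 0.444(1 - 77.4/259) = 0.00593L*.
The bracket is 0.701, giving L* = 0.311/0.00593 = 52.5.

H* ≈ 77.4, L* ≈ 52.5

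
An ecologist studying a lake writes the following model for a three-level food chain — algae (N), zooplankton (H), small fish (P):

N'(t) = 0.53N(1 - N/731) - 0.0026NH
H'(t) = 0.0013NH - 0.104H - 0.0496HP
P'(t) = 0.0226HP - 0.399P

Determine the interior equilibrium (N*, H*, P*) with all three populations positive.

N* ≈ 668, H* ≈ 17.7, P* ≈ 15.4

From dP/dt = 0: 0.0226H* = 0.399, so H* = 17.7.
From dN/dt = 0: 0.53(1 - N*/731) = 0.0026·17.7, giving N* = 731·(1 - 0.0866) = 668.
From dH/dt = 0: 0.0013·668 - 0.104 = 0.0496P*, so P* = 0.764/0.0496 = 15.4.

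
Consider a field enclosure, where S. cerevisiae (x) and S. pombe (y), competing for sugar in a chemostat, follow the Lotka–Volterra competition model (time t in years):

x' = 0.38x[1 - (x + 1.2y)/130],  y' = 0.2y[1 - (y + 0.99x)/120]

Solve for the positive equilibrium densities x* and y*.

Setting both brackets to zero gives the nullclines x + 1.2y = 130 and 0.99x + y = 120.
Substituting y = 120 - 0.99x into the first: x(1 - 1.2·0.99) = 130 - 1.2·120.
So x* = -14/-0.188 = 74.5, and then y* = 120 - 0.99·74.5 = 46.3.

x* ≈ 74.5, y* ≈ 46.3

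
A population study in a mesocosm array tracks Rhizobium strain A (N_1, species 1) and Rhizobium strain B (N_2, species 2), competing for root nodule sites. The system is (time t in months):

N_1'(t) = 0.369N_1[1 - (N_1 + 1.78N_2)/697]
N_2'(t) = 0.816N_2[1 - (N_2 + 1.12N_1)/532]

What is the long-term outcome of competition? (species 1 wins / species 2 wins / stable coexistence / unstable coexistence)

Compare the nullcline intercepts: K1/α12 = 697/1.78 = 392 < K2 = 532; K2/α21 = 532/1.12 = 475 < K1 = 697.
Since both are reversed, neither can invade when rare; the interior point is a saddle.

unstable coexistence (outcome depends on initial conditions)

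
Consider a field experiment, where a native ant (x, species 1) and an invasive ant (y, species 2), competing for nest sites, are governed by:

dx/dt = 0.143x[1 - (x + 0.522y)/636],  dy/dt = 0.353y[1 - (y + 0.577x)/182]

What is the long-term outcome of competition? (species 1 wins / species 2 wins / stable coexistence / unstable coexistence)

Compare the nullcline intercepts: K1/α12 = 636/0.522 = 1220 > K2 = 182; K2/α21 = 182/0.577 = 315 < K1 = 636.
Since the inequalities point opposite ways, species 1 can invade but species 2 cannot.

species 1 excludes species 2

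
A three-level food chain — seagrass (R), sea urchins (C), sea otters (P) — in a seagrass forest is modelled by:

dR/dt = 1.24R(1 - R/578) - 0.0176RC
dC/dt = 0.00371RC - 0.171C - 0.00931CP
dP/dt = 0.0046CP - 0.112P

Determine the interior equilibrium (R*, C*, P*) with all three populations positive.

From dP/dt = 0: 0.0046C* = 0.112, so C* = 24.3.
From dR/dt = 0: 1.24(1 - R*/578) = 0.0176·24.3, giving R* = 578·(1 - 0.346) = 378.
From dC/dt = 0: 0.00371·378 - 0.171 = 0.00931P*, so P* = 1.23/0.00931 = 132.

R* ≈ 378, C* ≈ 24.3, P* ≈ 132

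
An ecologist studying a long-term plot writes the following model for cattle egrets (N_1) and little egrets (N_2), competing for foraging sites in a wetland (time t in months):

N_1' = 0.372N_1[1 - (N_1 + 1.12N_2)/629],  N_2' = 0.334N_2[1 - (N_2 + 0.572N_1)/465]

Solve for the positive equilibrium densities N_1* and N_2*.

Setting both brackets to zero gives the nullclines N_1 + 1.12N_2 = 629 and 0.572N_1 + N_2 = 465.
Substituting N_2 = 465 - 0.572N_1 into the first: N_1(1 - 1.12·0.572) = 629 - 1.12·465.
So N_1* = 108/0.359 = 301, and then N_2* = 465 - 0.572·301 = 293.

N_1* ≈ 301, N_2* ≈ 293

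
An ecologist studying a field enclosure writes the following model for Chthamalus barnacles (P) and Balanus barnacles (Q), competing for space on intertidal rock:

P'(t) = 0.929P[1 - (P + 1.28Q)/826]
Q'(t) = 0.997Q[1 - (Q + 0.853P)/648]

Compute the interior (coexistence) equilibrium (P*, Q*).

P* ≈ 37.5, Q* ≈ 616

Setting both brackets to zero gives the nullclines P + 1.28Q = 826 and 0.853P + Q = 648.
Substituting Q = 648 - 0.853P into the first: P(1 - 1.28·0.853) = 826 - 1.28·648.
So P* = -3.44/-0.0918 = 37.5, and then Q* = 648 - 0.853·37.5 = 616.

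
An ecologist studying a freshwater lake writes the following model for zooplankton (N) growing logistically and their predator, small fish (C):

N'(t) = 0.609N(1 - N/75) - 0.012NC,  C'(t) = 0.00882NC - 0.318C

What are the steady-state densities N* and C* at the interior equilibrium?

N* ≈ 36.1, C* ≈ 26.4

From dC/dt = 0 with C > 0: 0.00882N* = 0.318, so N* = 36.1.
Substitute into dN/dt = 0: 0.609(1 - 36.1/75) = 0.012C*.
The bracket is 0.519, giving C* = 0.316/0.012 = 26.4.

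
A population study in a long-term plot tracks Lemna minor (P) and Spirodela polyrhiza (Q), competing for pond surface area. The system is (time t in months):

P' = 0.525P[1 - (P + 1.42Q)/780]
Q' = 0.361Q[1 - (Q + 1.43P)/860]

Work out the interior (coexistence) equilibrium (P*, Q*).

Setting both brackets to zero gives the nullclines P + 1.42Q = 780 and 1.43P + Q = 860.
Substituting Q = 860 - 1.43P into the first: P(1 - 1.42·1.43) = 780 - 1.42·860.
So P* = -441/-1.03 = 428, and then Q* = 860 - 1.43·428 = 248.

P* ≈ 428, Q* ≈ 248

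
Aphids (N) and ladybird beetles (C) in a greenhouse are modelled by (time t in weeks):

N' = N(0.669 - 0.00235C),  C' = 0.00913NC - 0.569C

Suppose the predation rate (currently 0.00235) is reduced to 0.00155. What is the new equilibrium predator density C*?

At the interior fixed point, setting dN/dt = 0 with N > 0 fixes C* = (prey growth rate)/(NC coefficient) — independent of the other coefficients.
With the change, C* = 0.669/0.00155 = 432; it rises from 285.

C* ≈ 432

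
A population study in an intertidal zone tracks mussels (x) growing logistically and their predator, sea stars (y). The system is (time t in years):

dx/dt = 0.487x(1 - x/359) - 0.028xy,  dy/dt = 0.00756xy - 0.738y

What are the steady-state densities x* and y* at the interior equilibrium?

x* ≈ 97.6, y* ≈ 12.7

From dy/dt = 0 with y > 0: 0.00756x* = 0.738, so x* = 97.6.
Substitute into dx/dt = 0: 0.487(1 - 97.6/359) = 0.028y*.
The bracket is 0.728, giving y* = 0.355/0.028 = 12.7.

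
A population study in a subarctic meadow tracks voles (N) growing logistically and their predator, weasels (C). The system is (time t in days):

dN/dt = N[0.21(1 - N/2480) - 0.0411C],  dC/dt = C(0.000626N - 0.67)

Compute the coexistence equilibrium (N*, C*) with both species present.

From dC/dt = 0 with C > 0: 0.000626N* = 0.67, so N* = 1070.
Substitute into dN/dt = 0: 0.21(1 - 1070/2480) = 0.0411C*.
The bracket is 0.568, giving C* = 0.119/0.0411 = 2.9.

N* ≈ 1070, C* ≈ 2.9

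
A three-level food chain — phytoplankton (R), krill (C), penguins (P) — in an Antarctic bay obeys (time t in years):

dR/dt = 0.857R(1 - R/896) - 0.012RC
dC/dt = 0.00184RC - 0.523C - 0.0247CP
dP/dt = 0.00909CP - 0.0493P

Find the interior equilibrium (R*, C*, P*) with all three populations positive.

From dP/dt = 0: 0.00909C* = 0.0493, so C* = 5.42.
From dR/dt = 0: 0.857(1 - R*/896) = 0.012·5.42, giving R* = 896·(1 - 0.0759) = 828.
From dC/dt = 0: 0.00184·828 - 0.523 = 0.0247P*, so P* = 1/0.0247 = 40.5.

R* ≈ 828, C* ≈ 5.42, P* ≈ 40.5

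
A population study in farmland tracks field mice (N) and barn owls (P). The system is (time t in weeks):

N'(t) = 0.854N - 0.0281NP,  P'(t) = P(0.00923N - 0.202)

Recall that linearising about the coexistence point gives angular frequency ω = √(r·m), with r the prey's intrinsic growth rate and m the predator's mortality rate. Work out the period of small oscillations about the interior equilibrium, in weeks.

Here r = 0.854 and m = 0.202, so r·m = 0.173.
ω = √0.173 = 0.415 per week, hence T = 2π/ω ≈ 15.1 weeks.

T ≈ 15.1 weeks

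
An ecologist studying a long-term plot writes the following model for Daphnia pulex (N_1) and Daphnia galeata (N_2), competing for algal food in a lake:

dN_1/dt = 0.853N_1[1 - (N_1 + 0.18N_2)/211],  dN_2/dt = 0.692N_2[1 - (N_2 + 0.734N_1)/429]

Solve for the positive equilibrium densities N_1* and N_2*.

N_1* ≈ 154, N_2* ≈ 316

Setting both brackets to zero gives the nullclines N_1 + 0.18N_2 = 211 and 0.734N_1 + N_2 = 429.
Substituting N_2 = 429 - 0.734N_1 into the first: N_1(1 - 0.18·0.734) = 211 - 0.18·429.
So N_1* = 134/0.868 = 154, and then N_2* = 429 - 0.734·154 = 316.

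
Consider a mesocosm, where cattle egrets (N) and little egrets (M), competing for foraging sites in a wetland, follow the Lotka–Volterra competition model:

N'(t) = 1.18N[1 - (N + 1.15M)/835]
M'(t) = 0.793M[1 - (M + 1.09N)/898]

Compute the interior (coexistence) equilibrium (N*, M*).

N* ≈ 780, M* ≈ 47.9

Setting both brackets to zero gives the nullclines N + 1.15M = 835 and 1.09N + M = 898.
Substituting M = 898 - 1.09N into the first: N(1 - 1.15·1.09) = 835 - 1.15·898.
So N* = -198/-0.254 = 780, and then M* = 898 - 1.09·780 = 47.9.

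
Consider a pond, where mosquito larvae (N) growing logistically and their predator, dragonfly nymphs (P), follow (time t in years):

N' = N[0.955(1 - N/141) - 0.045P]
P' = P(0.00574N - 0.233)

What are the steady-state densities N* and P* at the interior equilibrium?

From dP/dt = 0 with P > 0: 0.00574N* = 0.233, so N* = 40.6.
Substitute into dN/dt = 0: 0.955(1 - 40.6/141) = 0.045P*.
The bracket is 0.712, giving P* = 0.68/0.045 = 15.1.

N* ≈ 40.6, P* ≈ 15.1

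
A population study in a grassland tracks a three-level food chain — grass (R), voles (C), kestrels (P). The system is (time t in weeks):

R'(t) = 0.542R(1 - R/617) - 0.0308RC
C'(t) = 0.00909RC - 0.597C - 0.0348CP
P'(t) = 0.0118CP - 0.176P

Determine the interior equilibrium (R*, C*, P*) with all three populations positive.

R* ≈ 94, C* ≈ 14.9, P* ≈ 7.41

From dP/dt = 0: 0.0118C* = 0.176, so C* = 14.9.
From dR/dt = 0: 0.542(1 - R*/617) = 0.0308·14.9, giving R* = 617·(1 - 0.848) = 94.
From dC/dt = 0: 0.00909·94 - 0.597 = 0.0348P*, so P* = 0.258/0.0348 = 7.41.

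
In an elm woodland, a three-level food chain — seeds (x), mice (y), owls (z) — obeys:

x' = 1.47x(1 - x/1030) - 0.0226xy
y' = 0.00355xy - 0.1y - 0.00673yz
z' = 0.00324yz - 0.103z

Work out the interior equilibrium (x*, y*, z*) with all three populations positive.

x* ≈ 527, y* ≈ 31.8, z* ≈ 263

From dz/dt = 0: 0.00324y* = 0.103, so y* = 31.8.
From dx/dt = 0: 1.47(1 - x*/1030) = 0.0226·31.8, giving x* = 1030·(1 - 0.489) = 527.
From dy/dt = 0: 0.00355·527 - 0.1 = 0.00673z*, so z* = 1.77/0.00673 = 263.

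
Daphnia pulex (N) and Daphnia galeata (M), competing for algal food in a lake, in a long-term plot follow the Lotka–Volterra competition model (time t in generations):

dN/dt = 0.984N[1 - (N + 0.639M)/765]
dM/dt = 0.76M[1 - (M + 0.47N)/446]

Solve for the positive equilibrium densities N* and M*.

N* ≈ 686, M* ≈ 124

Setting both brackets to zero gives the nullclines N + 0.639M = 765 and 0.47N + M = 446.
Substituting M = 446 - 0.47N into the first: N(1 - 0.639·0.47) = 765 - 0.639·446.
So N* = 480/0.7 = 686, and then M* = 446 - 0.47·686 = 124.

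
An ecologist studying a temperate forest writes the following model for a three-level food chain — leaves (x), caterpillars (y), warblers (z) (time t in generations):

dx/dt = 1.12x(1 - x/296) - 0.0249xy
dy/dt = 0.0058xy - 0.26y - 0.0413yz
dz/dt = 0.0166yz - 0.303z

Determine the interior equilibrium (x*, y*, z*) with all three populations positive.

x* ≈ 176, y* ≈ 18.3, z* ≈ 18.4

From dz/dt = 0: 0.0166y* = 0.303, so y* = 18.3.
From dx/dt = 0: 1.12(1 - x*/296) = 0.0249·18.3, giving x* = 296·(1 - 0.406) = 176.
From dy/dt = 0: 0.0058·176 - 0.26 = 0.0413z*, so z* = 0.76/0.0413 = 18.4.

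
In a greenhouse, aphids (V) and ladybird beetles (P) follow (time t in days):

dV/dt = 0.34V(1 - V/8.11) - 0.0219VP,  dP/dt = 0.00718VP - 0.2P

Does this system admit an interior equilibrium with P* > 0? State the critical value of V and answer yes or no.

The predator equation gives dP/dt > 0 only when V > 0.2/0.00718 = 27.9.
Without the predator, V → K = 8.11. Since 8.11 < 27.9, the predator cannot invade.

Threshold V = 27.9; K < 27.9, so no, the predator goes extinct.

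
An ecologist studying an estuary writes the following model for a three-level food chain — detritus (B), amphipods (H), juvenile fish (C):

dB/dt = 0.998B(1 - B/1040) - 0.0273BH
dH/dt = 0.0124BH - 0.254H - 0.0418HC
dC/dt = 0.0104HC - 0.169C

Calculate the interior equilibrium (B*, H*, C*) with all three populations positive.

B* ≈ 578, H* ≈ 16.3, C* ≈ 165

From dC/dt = 0: 0.0104H* = 0.169, so H* = 16.3.
From dB/dt = 0: 0.998(1 - B*/1040) = 0.0273·16.3, giving B* = 1040·(1 - 0.445) = 578.
From dH/dt = 0: 0.0124·578 - 0.254 = 0.0418C*, so C* = 6.91/0.0418 = 165.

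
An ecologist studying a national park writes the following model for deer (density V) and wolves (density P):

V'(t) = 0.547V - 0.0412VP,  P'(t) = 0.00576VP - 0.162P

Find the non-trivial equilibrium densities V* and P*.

Set dP/dt = 0 with P > 0: 0.00576V - 0.162 = 0, so V* = 0.162/0.00576 = 28.1.
Set dV/dt = 0 with V > 0: 0.547 - 0.0412P = 0, so P* = 0.547/0.0412 = 13.3.

V* ≈ 28.1, P* ≈ 13.3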